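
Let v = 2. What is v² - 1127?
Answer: -1123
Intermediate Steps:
v² - 1127 = 2² - 1127 = 4 - 1127 = -1123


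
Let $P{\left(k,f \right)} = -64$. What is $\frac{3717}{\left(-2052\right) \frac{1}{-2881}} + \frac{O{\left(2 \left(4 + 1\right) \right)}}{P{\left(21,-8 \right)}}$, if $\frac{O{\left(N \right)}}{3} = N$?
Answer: $\frac{9517969}{1824} \approx 5218.2$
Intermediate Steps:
$O{\left(N \right)} = 3 N$
$\frac{3717}{\left(-2052\right) \frac{1}{-2881}} + \frac{O{\left(2 \left(4 + 1\right) \right)}}{P{\left(21,-8 \right)}} = \frac{3717}{\left(-2052\right) \frac{1}{-2881}} + \frac{3 \cdot 2 \left(4 + 1\right)}{-64} = \frac{3717}{\left(-2052\right) \left(- \frac{1}{2881}\right)} + 3 \cdot 2 \cdot 5 \left(- \frac{1}{64}\right) = \frac{3717}{\frac{2052}{2881}} + 3 \cdot 10 \left(- \frac{1}{64}\right) = 3717 \cdot \frac{2881}{2052} + 30 \left(- \frac{1}{64}\right) = \frac{1189853}{228} - \frac{15}{32} = \frac{9517969}{1824}$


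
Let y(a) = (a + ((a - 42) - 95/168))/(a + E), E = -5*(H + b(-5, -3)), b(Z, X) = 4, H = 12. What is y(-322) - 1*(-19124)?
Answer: 1291673807/67536 ≈ 19126.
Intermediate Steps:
E = -80 (E = -5*(12 + 4) = -5*16 = -80)
y(a) = (-7151/168 + 2*a)/(-80 + a) (y(a) = (a + ((a - 42) - 95/168))/(a - 80) = (a + ((-42 + a) - 95*1/168))/(-80 + a) = (a + ((-42 + a) - 95/168))/(-80 + a) = (a + (-7151/168 + a))/(-80 + a) = (-7151/168 + 2*a)/(-80 + a))
y(-322) - 1*(-19124) = (-7151 + 336*(-322))/(168*(-80 - 322)) - 1*(-19124) = (1/168)*(-7151 - 108192)/(-402) + 19124 = (1/168)*(-1/402)*(-115343) + 19124 = 115343/67536 + 19124 = 1291673807/67536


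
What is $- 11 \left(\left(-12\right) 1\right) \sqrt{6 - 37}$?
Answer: $132 i \sqrt{31} \approx 734.95 i$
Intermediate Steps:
$- 11 \left(\left(-12\right) 1\right) \sqrt{6 - 37} = \left(-11\right) \left(-12\right) \sqrt{-31} = 132 i \sqrt{31}$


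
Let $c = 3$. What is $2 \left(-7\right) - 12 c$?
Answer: $-50$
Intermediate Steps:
$2 \left(-7\right) - 12 c = 2 \left(-7\right) - 36 = -14 - 36 = -50$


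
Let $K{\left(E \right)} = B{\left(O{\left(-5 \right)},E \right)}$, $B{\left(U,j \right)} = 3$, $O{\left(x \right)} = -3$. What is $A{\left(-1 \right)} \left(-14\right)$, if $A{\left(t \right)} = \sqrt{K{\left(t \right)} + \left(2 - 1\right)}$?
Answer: $-28$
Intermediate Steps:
$K{\left(E \right)} = 3$
$A{\left(t \right)} = 2$ ($A{\left(t \right)} = \sqrt{3 + \left(2 - 1\right)} = \sqrt{3 + 1} = \sqrt{4} = 2$)
$A{\left(-1 \right)} \left(-14\right) = 2 \left(-14\right) = -28$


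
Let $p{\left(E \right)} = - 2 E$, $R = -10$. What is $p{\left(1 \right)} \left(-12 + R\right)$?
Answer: $44$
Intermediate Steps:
$p{\left(1 \right)} \left(-12 + R\right) = \left(-2\right) 1 \left(-12 - 10\right) = \left(-2\right) \left(-22\right) = 44$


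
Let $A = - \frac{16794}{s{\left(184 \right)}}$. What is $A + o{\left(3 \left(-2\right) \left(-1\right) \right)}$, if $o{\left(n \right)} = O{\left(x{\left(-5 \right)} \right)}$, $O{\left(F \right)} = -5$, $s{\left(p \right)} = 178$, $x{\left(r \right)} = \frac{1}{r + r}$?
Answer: $- \frac{8842}{89} \approx -99.348$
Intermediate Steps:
$x{\left(r \right)} = \frac{1}{2 r}$
$A = - \frac{8397}{89}$ ($A = - \frac{16794}{178} = \left(-16794\right) \frac{1}{178} = - \frac{8397}{89} \approx -94.348$)
$o{\left(n \right)} = -5$
$A + o{\left(3 \left(-2\right) \left(-1\right) \right)} = - \frac{8397}{89} - 5 = - \frac{8842}{89}$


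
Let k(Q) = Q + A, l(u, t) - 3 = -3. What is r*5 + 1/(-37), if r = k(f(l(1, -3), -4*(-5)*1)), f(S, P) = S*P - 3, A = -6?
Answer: -1666/37 ≈ -45.027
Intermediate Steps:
l(u, t) = 0 (l(u, t) = 3 - 3 = 0)
f(S, P) = -3 + P*S (f(S, P) = P*S - 3 = -3 + P*S)
k(Q) = -6 + Q (k(Q) = Q - 6 = -6 + Q)
r = -9 (r = -6 + (-3 + (-4*(-5)*1)*0) = -6 + (-3 + (20*1)*0) = -6 + (-3 + 20*0) = -6 + (-3 + 0) = -6 - 3 = -9)
r*5 + 1/(-37) = -9*5 + 1/(-37) = -45 - 1/37 = -1666/37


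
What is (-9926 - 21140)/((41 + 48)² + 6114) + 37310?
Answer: 74802112/2005 ≈ 37308.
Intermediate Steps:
(-9926 - 21140)/((41 + 48)² + 6114) + 37310 = -31066/(89² + 6114) + 37310 = -31066/(7921 + 6114) + 37310 = -31066/14035 + 37310 = -31066*1/14035 + 37310 = -4438/2005 + 37310 = 74802112/2005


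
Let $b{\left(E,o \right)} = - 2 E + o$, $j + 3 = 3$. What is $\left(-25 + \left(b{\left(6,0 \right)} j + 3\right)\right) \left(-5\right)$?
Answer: $110$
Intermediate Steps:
$j = 0$ ($j = -3 + 3 = 0$)
$b{\left(E,o \right)} = o - 2 E$
$\left(-25 + \left(b{\left(6,0 \right)} j + 3\right)\right) \left(-5\right) = \left(-25 + \left(\left(0 - 12\right) 0 + 3\right)\right) \left(-5\right) = \left(-25 + \left(\left(-12\right) 0 + 3\right)\right) \left(-5\right) = \left(-25 + \left(0 + 3\right)\right) \left(-5\right) = \left(-25 + 3\right) \left(-5\right) = \left(-22\right) \left(-5\right) = 110$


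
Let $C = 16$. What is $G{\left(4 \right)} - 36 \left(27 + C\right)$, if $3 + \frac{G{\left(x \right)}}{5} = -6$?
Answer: $-1593$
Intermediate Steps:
$G{\left(x \right)} = -45$ ($G{\left(x \right)} = -15 + 5 \left(-6\right) = -15 - 30 = -45$)
$G{\left(4 \right)} - 36 \left(27 + C\right) = -45 - 36 \left(27 + 16\right) = -45 - 36 \cdot 43 = -45 - 1548 = -1593$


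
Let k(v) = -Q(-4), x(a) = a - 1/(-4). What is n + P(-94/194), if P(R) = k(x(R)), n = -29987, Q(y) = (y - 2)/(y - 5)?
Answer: -89963/3 ≈ -29988.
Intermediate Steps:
Q(y) = (-2 + y)/(-5 + y)
x(a) = 1/4 + a (x(a) = a - 1*(-1/4) = a + 1/4 = 1/4 + a)
k(v) = -2/3 (k(v) = -(-2 - 4)/(-5 - 4) = -(-6)/(-9) = -(-1)*(-6)/9 = -1*2/3 = -2/3)
P(R) = -2/3
n + P(-94/194) = -29987 - 2/3 = -89963/3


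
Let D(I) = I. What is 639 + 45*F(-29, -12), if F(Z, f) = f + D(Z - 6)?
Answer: -1476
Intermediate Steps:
F(Z, f) = -6 + Z + f (F(Z, f) = f + (Z - 6) = f + (-6 + Z) = -6 + Z + f)
639 + 45*F(-29, -12) = 639 + 45*(-6 - 29 - 12) = 639 + 45*(-47) = 639 - 2115 = -1476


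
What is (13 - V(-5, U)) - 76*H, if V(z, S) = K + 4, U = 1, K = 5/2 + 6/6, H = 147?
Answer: -22333/2 ≈ -11167.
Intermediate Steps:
K = 7/2 (K = 5*(½) + 6*(⅙) = 5/2 + 1 = 7/2 ≈ 3.5000)
V(z, S) = 15/2 (V(z, S) = 7/2 + 4 = 15/2)
(13 - V(-5, U)) - 76*H = (13 - 1*15/2) - 76*147 = (13 - 15/2) - 11172 = 11/2 - 11172 = -22333/2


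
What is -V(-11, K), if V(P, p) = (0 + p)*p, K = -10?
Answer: -100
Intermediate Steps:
V(P, p) = p**2 (V(P, p) = p*p = p**2)
-V(-11, K) = -1*(-10)**2 = -1*100 = -100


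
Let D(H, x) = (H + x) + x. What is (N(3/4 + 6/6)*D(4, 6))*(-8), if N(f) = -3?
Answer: 384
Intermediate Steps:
D(H, x) = H + 2*x
(N(3/4 + 6/6)*D(4, 6))*(-8) = -3*(4 + 2*6)*(-8) = -3*(4 + 12)*(-8) = -3*16*(-8) = -48*(-8) = 384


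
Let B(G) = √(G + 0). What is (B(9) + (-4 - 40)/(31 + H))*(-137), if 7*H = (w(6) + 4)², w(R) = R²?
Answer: -704591/1817 ≈ -387.78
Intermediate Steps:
B(G) = √G
H = 1600/7 (H = (6² + 4)²/7 = (36 + 4)²/7 = (⅐)*40² = (⅐)*1600 = 1600/7 ≈ 228.57)
(B(9) + (-4 - 40)/(31 + H))*(-137) = (√9 + (-4 - 40)/(31 + 1600/7))*(-137) = (3 - 44/1817/7)*(-137) = (3 - 44*7/1817)*(-137) = (3 - 308/1817)*(-137) = (5143/1817)*(-137) = -704591/1817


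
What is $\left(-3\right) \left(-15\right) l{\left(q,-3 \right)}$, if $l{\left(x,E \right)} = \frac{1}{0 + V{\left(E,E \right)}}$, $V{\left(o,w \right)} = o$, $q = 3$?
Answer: $-15$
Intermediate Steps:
$l{\left(x,E \right)} = \frac{1}{E}$ ($l{\left(x,E \right)} = \frac{1}{0 + E} = \frac{1}{E}$)
$\left(-3\right) \left(-15\right) l{\left(q,-3 \right)} = \frac{\left(-3\right) \left(-15\right)}{-3} = 45 \left(- \frac{1}{3}\right) = -15$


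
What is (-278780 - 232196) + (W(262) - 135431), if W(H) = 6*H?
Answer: -644835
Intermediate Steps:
(-278780 - 232196) + (W(262) - 135431) = (-278780 - 232196) + (6*262 - 135431) = -510976 + (1572 - 135431) = -510976 - 133859 = -644835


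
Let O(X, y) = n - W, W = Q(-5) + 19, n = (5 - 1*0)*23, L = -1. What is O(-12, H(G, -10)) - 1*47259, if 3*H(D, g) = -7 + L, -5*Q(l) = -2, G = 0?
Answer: -235817/5 ≈ -47163.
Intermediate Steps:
Q(l) = 2/5 (Q(l) = -1/5*(-2) = 2/5)
n = 115 (n = (5 + 0)*23 = 5*23 = 115)
H(D, g) = -8/3 (H(D, g) = (-7 - 1)/3 = (1/3)*(-8) = -8/3)
W = 97/5 (W = 2/5 + 19 = 97/5 ≈ 19.400)
O(X, y) = 478/5 (O(X, y) = 115 - 1*97/5 = 115 - 97/5 = 478/5)
O(-12, H(G, -10)) - 1*47259 = 478/5 - 1*47259 = 478/5 - 47259 = -235817/5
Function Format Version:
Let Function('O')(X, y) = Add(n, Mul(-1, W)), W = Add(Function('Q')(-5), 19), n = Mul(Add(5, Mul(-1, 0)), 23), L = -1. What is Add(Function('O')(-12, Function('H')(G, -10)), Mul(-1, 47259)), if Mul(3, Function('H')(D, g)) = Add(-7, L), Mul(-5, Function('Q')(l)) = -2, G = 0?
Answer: Rational(-235817, 5) ≈ -47163.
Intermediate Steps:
Function('Q')(l) = Rational(2, 5) (Function('Q')(l) = Mul(Rational(-1, 5), -2) = Rational(2, 5))
n = 115 (n = Mul(Add(5, 0), 23) = Mul(5, 23) = 115)
Function('H')(D, g) = Rational(-8, 3) (Function('H')(D, g) = Mul(Rational(1, 3), Add(-7, -1)) = Mul(Rational(1, 3), -8) = Rational(-8, 3))
W = Rational(97, 5) (W = Add(Rational(2, 5), 19) = Rational(97, 5) ≈ 19.400)
Function('O')(X, y) = Rational(478, 5) (Function('O')(X, y) = Add(115, Mul(-1, Rational(97, 5))) = Add(115, Rational(-97, 5)) = Rational(478, 5))
Add(Function('O')(-12, Function('H')(G, -10)), Mul(-1, 47259)) = Add(Rational(478, 5), Mul(-1, 47259)) = Add(Rational(478, 5), -47259) = Rational(-235817, 5)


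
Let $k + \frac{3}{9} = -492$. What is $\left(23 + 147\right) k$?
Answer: $- \frac{251090}{3} \approx -83697.0$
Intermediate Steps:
$k = - \frac{1477}{3}$ ($k = - \frac{1}{3} - 492 = - \frac{1477}{3} \approx -492.33$)
$\left(23 + 147\right) k = \left(23 + 147\right) \left(- \frac{1477}{3}\right) = 170 \left(- \frac{1477}{3}\right) = - \frac{251090}{3}$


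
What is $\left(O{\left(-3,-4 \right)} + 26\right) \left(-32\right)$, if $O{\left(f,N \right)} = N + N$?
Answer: $-576$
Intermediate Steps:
$O{\left(f,N \right)} = 2 N$
$\left(O{\left(-3,-4 \right)} + 26\right) \left(-32\right) = \left(2 \left(-4\right) + 26\right) \left(-32\right) = \left(-8 + 26\right) \left(-32\right) = 18 \left(-32\right) = -576$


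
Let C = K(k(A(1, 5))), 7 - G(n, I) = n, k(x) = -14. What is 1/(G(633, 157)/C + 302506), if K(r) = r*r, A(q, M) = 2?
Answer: 98/29645275 ≈ 3.3058e-6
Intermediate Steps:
G(n, I) = 7 - n
K(r) = r**2
C = 196 (C = (-14)**2 = 196)
1/(G(633, 157)/C + 302506) = 1/((7 - 1*633)/196 + 302506) = 1/((7 - 633)*(1/196) + 302506) = 1/(-626*1/196 + 302506) = 1/(-313/98 + 302506) = 1/(29645275/98) = 98/29645275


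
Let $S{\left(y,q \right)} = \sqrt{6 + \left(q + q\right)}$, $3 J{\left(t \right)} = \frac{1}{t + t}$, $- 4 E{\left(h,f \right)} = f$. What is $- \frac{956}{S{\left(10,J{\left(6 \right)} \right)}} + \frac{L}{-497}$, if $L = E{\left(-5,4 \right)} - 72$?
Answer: $\frac{73}{497} - \frac{2868 \sqrt{218}}{109} \approx -388.34$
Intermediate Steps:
$E{\left(h,f \right)} = - \frac{f}{4}$
$J{\left(t \right)} = \frac{1}{6 t}$ ($J{\left(t \right)} = \frac{1}{3 \left(t + t\right)} = \frac{1}{3 \cdot 2 t} = \frac{\frac{1}{2} \frac{1}{t}}{3} = \frac{1}{6 t}$)
$L = -73$ ($L = \left(- \frac{1}{4}\right) 4 - 72 = -1 - 72 = -73$)
$S{\left(y,q \right)} = \sqrt{6 + 2 q}$
$- \frac{956}{S{\left(10,J{\left(6 \right)} \right)}} + \frac{L}{-497} = - \frac{956}{\sqrt{6 + 2 \frac{1}{6 \cdot 6}}} - \frac{73}{-497} = - \frac{956}{\sqrt{6 + 2 \cdot \frac{1}{6} \cdot \frac{1}{6}}} - - \frac{73}{497} = - \frac{956}{\sqrt{6 + 2 \cdot \frac{1}{36}}} + \frac{73}{497} = - \frac{956}{\sqrt{6 + \frac{1}{18}}} + \frac{73}{497} = - \frac{956}{\sqrt{\frac{109}{18}}} + \frac{73}{497} = - \frac{956}{\frac{1}{6} \sqrt{218}} + \frac{73}{497} = - 956 \frac{3 \sqrt{218}}{109} + \frac{73}{497} = - \frac{2868 \sqrt{218}}{109} + \frac{73}{497} = \frac{73}{497} - \frac{2868 \sqrt{218}}{109}$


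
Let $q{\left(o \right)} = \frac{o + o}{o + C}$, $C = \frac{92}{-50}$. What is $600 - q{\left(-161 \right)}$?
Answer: $\frac{105850}{177} \approx 598.02$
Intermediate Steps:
$C = - \frac{46}{25}$ ($C = 92 \left(- \frac{1}{50}\right) = - \frac{46}{25} \approx -1.84$)
$q{\left(o \right)} = \frac{2 o}{- \frac{46}{25} + o}$ ($q{\left(o \right)} = \frac{o + o}{o - \frac{46}{25}} = \frac{2 o}{- \frac{46}{25} + o}$)
$600 - q{\left(-161 \right)} = 600 - 50 \left(-161\right) \frac{1}{-46 + 25 \left(-161\right)} = 600 - 50 \left(-161\right) \frac{1}{-46 - 4025} = 600 - 50 \left(-161\right) \frac{1}{-4071} = 600 - 50 \left(-161\right) \left(- \frac{1}{4071}\right) = 600 - \frac{350}{177} = \frac{105850}{177}$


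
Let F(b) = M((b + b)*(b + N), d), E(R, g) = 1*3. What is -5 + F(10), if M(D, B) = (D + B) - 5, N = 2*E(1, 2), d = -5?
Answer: 305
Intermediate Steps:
E(R, g) = 3
N = 6 (N = 2*3 = 6)
M(D, B) = -5 + B + D (M(D, B) = (B + D) - 5 = -5 + B + D)
F(b) = -10 + 2*b*(6 + b) (F(b) = -5 - 5 + (b + b)*(b + 6) = -5 - 5 + (2*b)*(6 + b) = -5 - 5 + 2*b*(6 + b) = -10 + 2*b*(6 + b))
-5 + F(10) = -5 + (-10 + 2*10*(6 + 10)) = -5 + (-10 + 2*10*16) = -5 + (-10 + 320) = -5 + 310 = 305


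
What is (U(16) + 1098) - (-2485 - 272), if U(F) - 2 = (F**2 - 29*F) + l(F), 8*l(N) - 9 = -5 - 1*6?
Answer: 14595/4 ≈ 3648.8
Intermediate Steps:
l(N) = -1/4 (l(N) = 9/8 + (-5 - 1*6)/8 = 9/8 + (-5 - 6)/8 = 9/8 + (1/8)*(-11) = 9/8 - 11/8 = -1/4)
U(F) = 7/4 + F**2 - 29*F (U(F) = 2 + ((F**2 - 29*F) - 1/4) = 2 + (-1/4 + F**2 - 29*F) = 7/4 + F**2 - 29*F)
(U(16) + 1098) - (-2485 - 272) = ((7/4 + 16**2 - 29*16) + 1098) - (-2485 - 272) = ((7/4 + 256 - 464) + 1098) - 1*(-2757) = (-825/4 + 1098) + 2757 = 3567/4 + 2757 = 14595/4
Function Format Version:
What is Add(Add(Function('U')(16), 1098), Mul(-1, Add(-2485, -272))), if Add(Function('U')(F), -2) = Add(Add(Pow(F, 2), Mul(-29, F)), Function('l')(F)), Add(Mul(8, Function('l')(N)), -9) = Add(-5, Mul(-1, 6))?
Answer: Rational(14595, 4) ≈ 3648.8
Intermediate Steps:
Function('l')(N) = Rational(-1, 4) (Function('l')(N) = Add(Rational(9, 8), Mul(Rational(1, 8), Add(-5, Mul(-1, 6)))) = Add(Rational(9, 8), Mul(Rational(1, 8), Add(-5, -6))) = Add(Rational(9, 8), Mul(Rational(1, 8), -11)) = Add(Rational(9, 8), Rational(-11, 8)) = Rational(-1, 4))
Function('U')(F) = Add(Rational(7, 4), Pow(F, 2), Mul(-29, F)) (Function('U')(F) = Add(2, Add(Add(Pow(F, 2), Mul(-29, F)), Rational(-1, 4))) = Add(2, Add(Rational(-1, 4), Pow(F, 2), Mul(-29, F))) = Add(Rational(7, 4), Pow(F, 2), Mul(-29, F)))
Add(Add(Function('U')(16), 1098), Mul(-1, Add(-2485, -272))) = Add(Add(Add(Rational(7, 4), Pow(16, 2), Mul(-29, 16)), 1098), Mul(-1, Add(-2485, -272))) = Add(Add(Add(Rational(7, 4), 256, -464), 1098), Mul(-1, -2757)) = Add(Add(Rational(-825, 4), 1098), 2757) = Add(Rational(3567, 4), 2757) = Rational(14595, 4)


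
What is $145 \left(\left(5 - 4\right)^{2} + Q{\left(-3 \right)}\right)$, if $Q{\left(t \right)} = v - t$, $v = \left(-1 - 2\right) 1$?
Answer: $145$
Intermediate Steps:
$v = -3$ ($v = \left(-3\right) 1 = -3$)
$Q{\left(t \right)} = -3 - t$
$145 \left(\left(5 - 4\right)^{2} + Q{\left(-3 \right)}\right) = 145 \left(\left(5 - 4\right)^{2} - 0\right) = 145 \left(1^{2} + \left(-3 + 3\right)\right) = 145 \left(1 + 0\right) = 145 \cdot 1 = 145$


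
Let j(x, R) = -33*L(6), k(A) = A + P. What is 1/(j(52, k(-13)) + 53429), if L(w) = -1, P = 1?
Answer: 1/53462 ≈ 1.8705e-5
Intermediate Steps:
k(A) = 1 + A (k(A) = A + 1 = 1 + A)
j(x, R) = 33 (j(x, R) = -33*(-1) = 33)
1/(j(52, k(-13)) + 53429) = 1/(33 + 53429) = 1/53462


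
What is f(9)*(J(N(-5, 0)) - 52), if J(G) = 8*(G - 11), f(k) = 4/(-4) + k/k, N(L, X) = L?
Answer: 0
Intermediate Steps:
f(k) = 0 (f(k) = 4*(-¼) + 1 = -1 + 1 = 0)
J(G) = -88 + 8*G (J(G) = 8*(-11 + G) = -88 + 8*G)
f(9)*(J(N(-5, 0)) - 52) = 0*((-88 + 8*(-5)) - 52) = 0*((-88 - 40) - 52) = 0*(-128 - 52) = 0*(-180) = 0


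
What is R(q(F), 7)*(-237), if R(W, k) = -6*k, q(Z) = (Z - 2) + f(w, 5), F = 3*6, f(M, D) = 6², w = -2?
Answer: 9954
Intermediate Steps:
f(M, D) = 36
F = 18
q(Z) = 34 + Z (q(Z) = (Z - 2) + 36 = (-2 + Z) + 36 = 34 + Z)
R(q(F), 7)*(-237) = -6*7*(-237) = -42*(-237) = 9954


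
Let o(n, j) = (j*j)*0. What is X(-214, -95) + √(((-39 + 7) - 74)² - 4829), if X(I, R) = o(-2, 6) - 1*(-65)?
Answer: 65 + √6407 ≈ 145.04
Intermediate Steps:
o(n, j) = 0 (o(n, j) = j²*0 = 0)
X(I, R) = 65 (X(I, R) = 0 - 1*(-65) = 0 + 65 = 65)
X(-214, -95) + √(((-39 + 7) - 74)² - 4829) = 65 + √(((-39 + 7) - 74)² - 4829) = 65 + √((-32 - 74)² - 4829) = 65 + √((-106)² - 4829) = 65 + √(11236 - 4829) = 65 + √6407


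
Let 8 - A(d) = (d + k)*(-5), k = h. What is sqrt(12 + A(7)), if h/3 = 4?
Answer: sqrt(115) ≈ 10.724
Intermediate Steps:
h = 12 (h = 3*4 = 12)
k = 12
A(d) = 68 + 5*d (A(d) = 8 - (d + 12)*(-5) = 8 - (12 + d)*(-5) = 8 - (-60 - 5*d) = 8 + (60 + 5*d) = 68 + 5*d)
sqrt(12 + A(7)) = sqrt(12 + (68 + 5*7)) = sqrt(12 + (68 + 35)) = sqrt(12 + 103) = sqrt(115)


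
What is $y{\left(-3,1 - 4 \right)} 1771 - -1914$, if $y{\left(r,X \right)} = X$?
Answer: $-3399$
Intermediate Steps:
$y{\left(-3,1 - 4 \right)} 1771 - -1914 = \left(1 - 4\right) 1771 - -1914 = \left(-3\right) 1771 + 1914 = -5313 + 1914 = -3399$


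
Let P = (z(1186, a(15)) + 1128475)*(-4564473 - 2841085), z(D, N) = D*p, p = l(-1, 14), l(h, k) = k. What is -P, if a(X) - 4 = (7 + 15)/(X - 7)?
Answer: 8479948949082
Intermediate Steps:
p = 14
a(X) = 4 + 22/(-7 + X) (a(X) = 4 + (7 + 15)/(X - 7) = 4 + 22/(-7 + X))
z(D, N) = 14*D (z(D, N) = D*14 = 14*D)
P = -8479948949082 (P = (14*1186 + 1128475)*(-4564473 - 2841085) = (16604 + 1128475)*(-7405558) = 1145079*(-7405558) = -8479948949082)
-P = -1*(-8479948949082) = 8479948949082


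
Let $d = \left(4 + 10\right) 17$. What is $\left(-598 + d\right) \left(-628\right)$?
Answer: $226080$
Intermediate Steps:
$d = 238$ ($d = 14 \cdot 17 = 238$)
$\left(-598 + d\right) \left(-628\right) = \left(-598 + 238\right) \left(-628\right) = \left(-360\right) \left(-628\right) = 226080$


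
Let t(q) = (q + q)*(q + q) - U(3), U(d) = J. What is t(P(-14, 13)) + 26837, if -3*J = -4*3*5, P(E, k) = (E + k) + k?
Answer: 27393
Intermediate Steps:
P(E, k) = E + 2*k
J = 20 (J = -(-4*3)*5/3 = -(-4)*5 = -1/3*(-60) = 20)
U(d) = 20
t(q) = -20 + 4*q**2 (t(q) = (q + q)*(q + q) - 1*20 = (2*q)*(2*q) - 20 = 4*q**2 - 20 = -20 + 4*q**2)
t(P(-14, 13)) + 26837 = (-20 + 4*(-14 + 2*13)**2) + 26837 = (-20 + 4*(-14 + 26)**2) + 26837 = (-20 + 4*12**2) + 26837 = (-20 + 4*144) + 26837 = (-20 + 576) + 26837 = 556 + 26837 = 27393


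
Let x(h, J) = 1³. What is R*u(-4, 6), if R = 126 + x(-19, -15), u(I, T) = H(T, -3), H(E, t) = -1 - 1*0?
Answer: -127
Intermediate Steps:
H(E, t) = -1 (H(E, t) = -1 + 0 = -1)
u(I, T) = -1
x(h, J) = 1
R = 127 (R = 126 + 1 = 127)
R*u(-4, 6) = 127*(-1) = -127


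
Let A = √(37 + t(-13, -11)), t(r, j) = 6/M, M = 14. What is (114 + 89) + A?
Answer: 203 + √1834/7 ≈ 209.12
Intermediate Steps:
t(r, j) = 3/7 (t(r, j) = 6/14 = 6*(1/14) = 3/7)
A = √1834/7 (A = √(37 + 3/7) = √(262/7) = √1834/7 ≈ 6.1179)
(114 + 89) + A = (114 + 89) + √1834/7 = 203 + √1834/7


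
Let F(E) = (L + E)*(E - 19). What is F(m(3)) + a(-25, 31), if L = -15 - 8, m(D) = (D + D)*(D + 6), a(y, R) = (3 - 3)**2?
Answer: 1085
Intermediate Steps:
a(y, R) = 0 (a(y, R) = 0**2 = 0)
m(D) = 2*D*(6 + D) (m(D) = (2*D)*(6 + D) = 2*D*(6 + D))
L = -23
F(E) = (-23 + E)*(-19 + E) (F(E) = (-23 + E)*(E - 19) = (-23 + E)*(-19 + E))
F(m(3)) + a(-25, 31) = (437 + (2*3*(6 + 3))**2 - 84*3*(6 + 3)) + 0 = (437 + (2*3*9)**2 - 84*3*9) + 0 = (437 + 54**2 - 42*54) + 0 = (437 + 2916 - 2268) + 0 = 1085 + 0 = 1085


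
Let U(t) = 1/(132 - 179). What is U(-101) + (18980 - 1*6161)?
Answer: 602492/47 ≈ 12819.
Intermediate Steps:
U(t) = -1/47 (U(t) = 1/(-47) = -1/47)
U(-101) + (18980 - 1*6161) = -1/47 + (18980 - 1*6161) = -1/47 + (18980 - 6161) = -1/47 + 12819 = 602492/47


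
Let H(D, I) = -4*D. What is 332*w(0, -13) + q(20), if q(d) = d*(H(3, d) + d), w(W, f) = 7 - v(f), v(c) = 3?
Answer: 1488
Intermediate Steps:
w(W, f) = 4 (w(W, f) = 7 - 1*3 = 7 - 3 = 4)
q(d) = d*(-12 + d) (q(d) = d*(-4*3 + d) = d*(-12 + d))
332*w(0, -13) + q(20) = 332*4 + 20*(-12 + 20) = 1328 + 20*8 = 1328 + 160 = 1488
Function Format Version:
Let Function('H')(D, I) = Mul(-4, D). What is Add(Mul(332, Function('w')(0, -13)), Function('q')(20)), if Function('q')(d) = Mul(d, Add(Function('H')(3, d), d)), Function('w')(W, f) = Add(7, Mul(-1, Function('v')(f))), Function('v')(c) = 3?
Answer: 1488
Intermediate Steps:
Function('w')(W, f) = 4 (Function('w')(W, f) = Add(7, Mul(-1, 3)) = Add(7, -3) = 4)
Function('q')(d) = Mul(d, Add(-12, d)) (Function('q')(d) = Mul(d, Add(Mul(-4, 3), d)) = Mul(d, Add(-12, d)))
Add(Mul(332, Function('w')(0, -13)), Function('q')(20)) = Add(Mul(332, 4), Mul(20, Add(-12, 20))) = Add(1328, Mul(20, 8)) = Add(1328, 160) = 1488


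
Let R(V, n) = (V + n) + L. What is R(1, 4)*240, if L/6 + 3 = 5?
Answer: 4080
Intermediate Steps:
L = 12 (L = -18 + 6*5 = -18 + 30 = 12)
R(V, n) = 12 + V + n (R(V, n) = (V + n) + 12 = 12 + V + n)
R(1, 4)*240 = (12 + 1 + 4)*240 = 17*240 = 4080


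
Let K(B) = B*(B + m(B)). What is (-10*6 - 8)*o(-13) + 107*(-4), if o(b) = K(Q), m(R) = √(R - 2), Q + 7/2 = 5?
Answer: -581 - 51*I*√2 ≈ -581.0 - 72.125*I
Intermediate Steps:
Q = 3/2 (Q = -7/2 + 5 = 3/2 ≈ 1.5000)
m(R) = √(-2 + R)
K(B) = B*(B + √(-2 + B))
o(b) = 9/4 + 3*I*√2/4 (o(b) = 3*(3/2 + √(-2 + 3/2))/2 = 3*(3/2 + √(-½))/2 = 3*(3/2 + I*√2/2)/2 = 9/4 + 3*I*√2/4)
(-10*6 - 8)*o(-13) + 107*(-4) = (-10*6 - 8)*(9/4 + 3*I*√2/4) + 107*(-4) = (-60 - 8)*(9/4 + 3*I*√2/4) - 428 = -68*(9/4 + 3*I*√2/4) - 428 = (-153 - 51*I*√2) - 428 = -581 - 51*I*√2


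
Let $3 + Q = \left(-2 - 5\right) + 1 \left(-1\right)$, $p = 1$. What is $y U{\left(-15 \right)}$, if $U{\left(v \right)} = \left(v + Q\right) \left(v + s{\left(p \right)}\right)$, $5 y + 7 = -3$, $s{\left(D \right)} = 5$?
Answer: $-520$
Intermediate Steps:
$y = -2$ ($y = - \frac{7}{5} + \frac{1}{5} \left(-3\right) = - \frac{7}{5} - \frac{3}{5} = -2$)
$Q = -11$ ($Q = -3 + \left(\left(-2 - 5\right) + 1 \left(-1\right)\right) = -3 - 8 = -11$)
$U{\left(v \right)} = \left(-11 + v\right) \left(5 + v\right)$ ($U{\left(v \right)} = \left(v - 11\right) \left(v + 5\right) = \left(-11 + v\right) \left(5 + v\right)$)
$y U{\left(-15 \right)} = - 2 \left(-55 + \left(-15\right)^{2} - -90\right) = - 2 \left(-55 + 225 + 90\right) = \left(-2\right) 260 = -520$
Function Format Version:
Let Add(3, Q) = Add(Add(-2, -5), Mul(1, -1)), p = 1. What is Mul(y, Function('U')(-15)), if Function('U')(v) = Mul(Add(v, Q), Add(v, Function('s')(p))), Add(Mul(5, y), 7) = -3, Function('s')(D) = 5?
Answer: -520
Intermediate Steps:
y = -2 (y = Add(Rational(-7, 5), Mul(Rational(1, 5), -3)) = Add(Rational(-7, 5), Rational(-3, 5)) = -2)
Q = -11 (Q = Add(-3, Add(Add(-2, -5), Mul(1, -1))) = Add(-3, Add(-7, -1)) = Add(-3, -8) = -11)
Function('U')(v) = Mul(Add(-11, v), Add(5, v)) (Function('U')(v) = Mul(Add(v, -11), Add(v, 5)) = Mul(Add(-11, v), Add(5, v)))
Mul(y, Function('U')(-15)) = Mul(-2, Add(-55, Pow(-15, 2), Mul(-6, -15))) = Mul(-2, Add(-55, 225, 90)) = Mul(-2, 260) = -520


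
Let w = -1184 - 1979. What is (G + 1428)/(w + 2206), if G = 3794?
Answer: -5222/957 ≈ -5.4566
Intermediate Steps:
w = -3163
(G + 1428)/(w + 2206) = (3794 + 1428)/(-3163 + 2206) = 5222/(-957) = 5222*(-1/957) = -5222/957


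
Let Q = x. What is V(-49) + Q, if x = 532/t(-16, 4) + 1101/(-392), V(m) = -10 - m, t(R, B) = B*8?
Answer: 2588/49 ≈ 52.816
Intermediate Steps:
t(R, B) = 8*B
x = 677/49 (x = 532/((8*4)) + 1101/(-392) = 532/32 + 1101*(-1/392) = 532*(1/32) - 1101/392 = 133/8 - 1101/392 = 677/49 ≈ 13.816)
Q = 677/49 ≈ 13.816
V(-49) + Q = (-10 - 1*(-49)) + 677/49 = (-10 + 49) + 677/49 = 39 + 677/49 = 2588/49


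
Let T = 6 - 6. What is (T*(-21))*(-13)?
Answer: 0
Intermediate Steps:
T = 0
(T*(-21))*(-13) = (0*(-21))*(-13) = 0*(-13) = 0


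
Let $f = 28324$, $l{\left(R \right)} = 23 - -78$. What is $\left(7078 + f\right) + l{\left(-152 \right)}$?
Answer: $35503$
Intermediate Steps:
$l{\left(R \right)} = 101$ ($l{\left(R \right)} = 23 + 78 = 101$)
$\left(7078 + f\right) + l{\left(-152 \right)} = \left(7078 + 28324\right) + 101 = 35402 + 101 = 35503$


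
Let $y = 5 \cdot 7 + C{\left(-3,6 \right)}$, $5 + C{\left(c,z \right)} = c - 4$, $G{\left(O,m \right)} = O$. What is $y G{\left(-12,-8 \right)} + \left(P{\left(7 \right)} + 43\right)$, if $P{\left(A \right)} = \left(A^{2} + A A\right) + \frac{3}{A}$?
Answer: $- \frac{942}{7} \approx -134.57$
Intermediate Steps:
$C{\left(c,z \right)} = -9 + c$ ($C{\left(c,z \right)} = -5 + \left(c - 4\right) = -5 + \left(-4 + c\right) = -9 + c$)
$P{\left(A \right)} = 2 A^{2} + \frac{3}{A}$ ($P{\left(A \right)} = \left(A^{2} + A^{2}\right) + \frac{3}{A} = 2 A^{2} + \frac{3}{A}$)
$y = 23$ ($y = 5 \cdot 7 - 12 = 35 - 12 = 23$)
$y G{\left(-12,-8 \right)} + \left(P{\left(7 \right)} + 43\right) = 23 \left(-12\right) + \left(\frac{3 + 2 \cdot 7^{3}}{7} + 43\right) = -276 + \left(\frac{3 + 2 \cdot 343}{7} + 43\right) = -276 + \left(\frac{3 + 686}{7} + 43\right) = -276 + \left(\frac{1}{7} \cdot 689 + 43\right) = -276 + \left(\frac{689}{7} + 43\right) = -276 + \frac{990}{7} = - \frac{942}{7}$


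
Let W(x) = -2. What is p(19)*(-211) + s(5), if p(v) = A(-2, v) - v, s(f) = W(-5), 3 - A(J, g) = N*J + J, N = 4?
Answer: 1264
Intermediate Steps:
A(J, g) = 3 - 5*J (A(J, g) = 3 - (4*J + J) = 3 - 5*J)
s(f) = -2
p(v) = 13 - v (p(v) = (3 - 5*(-2)) - v = (3 + 10) - v = 13 - v)
p(19)*(-211) + s(5) = (13 - 1*19)*(-211) - 2 = (13 - 19)*(-211) - 2 = -6*(-211) - 2 = 1266 - 2 = 1264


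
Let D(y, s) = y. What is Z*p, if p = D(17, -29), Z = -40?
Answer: -680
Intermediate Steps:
p = 17
Z*p = -40*17 = -680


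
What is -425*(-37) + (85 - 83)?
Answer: 15727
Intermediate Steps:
-425*(-37) + (85 - 83) = 15725 + 2 = 15727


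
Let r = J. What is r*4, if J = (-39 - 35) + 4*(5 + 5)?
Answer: -136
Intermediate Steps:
J = -34 (J = -74 + 4*10 = -74 + 40 = -34)
r = -34
r*4 = -34*4 = -136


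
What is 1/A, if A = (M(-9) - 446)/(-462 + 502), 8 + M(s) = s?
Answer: -40/463 ≈ -0.086393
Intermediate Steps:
M(s) = -8 + s
A = -463/40 (A = ((-8 - 9) - 446)/(-462 + 502) = (-17 - 446)/40 = -463*1/40 = -463/40 ≈ -11.575)
1/A = 1/(-463/40) = -40/463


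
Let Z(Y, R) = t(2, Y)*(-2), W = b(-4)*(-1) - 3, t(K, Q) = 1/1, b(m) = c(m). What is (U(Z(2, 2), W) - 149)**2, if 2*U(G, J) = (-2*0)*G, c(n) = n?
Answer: 22201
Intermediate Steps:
b(m) = m
t(K, Q) = 1
W = 1 (W = -4*(-1) - 3 = 4 - 3 = 1)
Z(Y, R) = -2 (Z(Y, R) = 1*(-2) = -2)
U(G, J) = 0 (U(G, J) = ((-2*0)*G)/2 = (0*G)/2 = (1/2)*0 = 0)
(U(Z(2, 2), W) - 149)**2 = (0 - 149)**2 = (-149)**2 = 22201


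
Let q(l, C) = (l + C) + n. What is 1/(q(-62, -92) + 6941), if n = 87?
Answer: 1/6874 ≈ 0.00014548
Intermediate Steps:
q(l, C) = 87 + C + l (q(l, C) = (l + C) + 87 = (C + l) + 87 = 87 + C + l)
1/(q(-62, -92) + 6941) = 1/((87 - 92 - 62) + 6941) = 1/(-67 + 6941) = 1/6874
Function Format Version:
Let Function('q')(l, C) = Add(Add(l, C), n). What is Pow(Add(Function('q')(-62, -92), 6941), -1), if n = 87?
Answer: Rational(1, 6874) ≈ 0.00014548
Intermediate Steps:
Function('q')(l, C) = Add(87, C, l) (Function('q')(l, C) = Add(Add(l, C), 87) = Add(Add(C, l), 87) = Add(87, C, l))
Pow(Add(Function('q')(-62, -92), 6941), -1) = Pow(Add(Add(87, -92, -62), 6941), -1) = Pow(Add(-67, 6941), -1) = Pow(6874, -1) = Rational(1, 6874)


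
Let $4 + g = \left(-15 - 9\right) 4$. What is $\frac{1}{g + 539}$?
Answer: $\frac{1}{439} \approx 0.0022779$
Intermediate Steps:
$g = -100$ ($g = -4 + \left(-15 - 9\right) 4 = -4 - 96 = -100$)
$\frac{1}{g + 539} = \frac{1}{-100 + 539} = \frac{1}{439}$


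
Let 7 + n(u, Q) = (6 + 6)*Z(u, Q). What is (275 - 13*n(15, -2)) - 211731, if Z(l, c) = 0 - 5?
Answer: -210585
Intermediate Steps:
Z(l, c) = -5
n(u, Q) = -67 (n(u, Q) = -7 + (6 + 6)*(-5) = -7 + 12*(-5) = -7 - 60 = -67)
(275 - 13*n(15, -2)) - 211731 = (275 - 13*(-67)) - 211731 = (275 + 871) - 211731 = 1146 - 211731 = -210585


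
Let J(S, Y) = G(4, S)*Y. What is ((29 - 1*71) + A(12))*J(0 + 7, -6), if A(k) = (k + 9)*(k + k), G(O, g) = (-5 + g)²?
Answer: -11088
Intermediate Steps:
J(S, Y) = Y*(-5 + S)² (J(S, Y) = (-5 + S)²*Y = Y*(-5 + S)²)
A(k) = 2*k*(9 + k) (A(k) = (9 + k)*(2*k) = 2*k*(9 + k))
((29 - 1*71) + A(12))*J(0 + 7, -6) = ((29 - 1*71) + 2*12*(9 + 12))*(-6*(-5 + (0 + 7))²) = ((29 - 71) + 2*12*21)*(-6*(-5 + 7)²) = (-42 + 504)*(-6*2²) = 462*(-6*4) = 462*(-24) = -11088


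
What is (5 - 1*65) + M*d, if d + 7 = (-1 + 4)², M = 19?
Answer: -22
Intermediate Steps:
d = 2 (d = -7 + (-1 + 4)² = -7 + 3² = -7 + 9 = 2)
(5 - 1*65) + M*d = (5 - 1*65) + 19*2 = (5 - 65) + 38 = -60 + 38 = -22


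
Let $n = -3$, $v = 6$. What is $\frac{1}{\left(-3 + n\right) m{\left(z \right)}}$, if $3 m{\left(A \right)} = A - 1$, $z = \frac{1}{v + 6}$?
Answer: $\frac{6}{11} \approx 0.54545$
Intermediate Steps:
$z = \frac{1}{12}$ ($z = \frac{1}{6 + 6} = \frac{1}{12} \approx 0.083333$)
$m{\left(A \right)} = - \frac{1}{3} + \frac{A}{3}$ ($m{\left(A \right)} = \frac{A - 1}{3} = \frac{-1 + A}{3} = - \frac{1}{3} + \frac{A}{3}$)
$\frac{1}{\left(-3 + n\right) m{\left(z \right)}} = \frac{1}{\left(-3 - 3\right) \left(- \frac{1}{3} + \frac{1}{3} \cdot \frac{1}{12}\right)} = \frac{1}{\left(-6\right) \left(- \frac{1}{3} + \frac{1}{36}\right)} = \frac{1}{\left(-6\right) \left(- \frac{11}{36}\right)} = \frac{1}{\frac{11}{6}} = \frac{6}{11}$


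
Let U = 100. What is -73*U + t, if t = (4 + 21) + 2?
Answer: -7273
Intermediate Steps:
t = 27 (t = 25 + 2 = 27)
-73*U + t = -73*100 + 27 = -7300 + 27 = -7273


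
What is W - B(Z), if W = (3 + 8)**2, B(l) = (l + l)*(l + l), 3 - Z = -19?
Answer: -1815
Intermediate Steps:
Z = 22 (Z = 3 - 1*(-19) = 3 + 19 = 22)
B(l) = 4*l**2 (B(l) = (2*l)*(2*l) = 4*l**2)
W = 121 (W = 11**2 = 121)
W - B(Z) = 121 - 4*22**2 = 121 - 4*484 = 121 - 1*1936 = 121 - 1936 = -1815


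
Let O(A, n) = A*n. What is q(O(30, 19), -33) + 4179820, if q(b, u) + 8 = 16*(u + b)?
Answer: 4188404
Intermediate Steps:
q(b, u) = -8 + 16*b + 16*u (q(b, u) = -8 + 16*(u + b) = -8 + 16*(b + u) = -8 + (16*b + 16*u) = -8 + 16*b + 16*u)
q(O(30, 19), -33) + 4179820 = (-8 + 16*(30*19) + 16*(-33)) + 4179820 = (-8 + 16*570 - 528) + 4179820 = (-8 + 9120 - 528) + 4179820 = 8584 + 4179820 = 4188404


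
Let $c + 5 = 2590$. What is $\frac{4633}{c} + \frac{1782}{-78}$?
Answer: $- \frac{707516}{33605} \approx -21.054$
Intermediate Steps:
$c = 2585$ ($c = -5 + 2590 = 2585$)
$\frac{4633}{c} + \frac{1782}{-78} = \frac{4633}{2585} + \frac{1782}{-78} = 4633 \cdot \frac{1}{2585} + 1782 \left(- \frac{1}{78}\right) = \frac{4633}{2585} - \frac{297}{13} = - \frac{707516}{33605}$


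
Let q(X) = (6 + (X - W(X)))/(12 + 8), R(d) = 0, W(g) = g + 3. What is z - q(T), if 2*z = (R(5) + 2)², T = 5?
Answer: 37/20 ≈ 1.8500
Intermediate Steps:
W(g) = 3 + g
z = 2 (z = (0 + 2)²/2 = (½)*2² = (½)*4 = 2)
q(X) = 3/20 (q(X) = (6 + (X - (3 + X)))/(12 + 8) = (6 + (X + (-3 - X)))/20 = (6 - 3)*(1/20) = 3*(1/20) = 3/20)
z - q(T) = 2 - 1*3/20 = 2 - 3/20 = 37/20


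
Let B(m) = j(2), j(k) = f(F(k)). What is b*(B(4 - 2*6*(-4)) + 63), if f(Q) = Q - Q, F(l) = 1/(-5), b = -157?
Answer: -9891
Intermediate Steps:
F(l) = -⅕
f(Q) = 0
j(k) = 0
B(m) = 0
b*(B(4 - 2*6*(-4)) + 63) = -157*(0 + 63) = -157*63 = -9891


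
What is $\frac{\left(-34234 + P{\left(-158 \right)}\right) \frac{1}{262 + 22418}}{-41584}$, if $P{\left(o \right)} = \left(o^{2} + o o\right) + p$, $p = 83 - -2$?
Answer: $- \frac{15779}{943125120} \approx -1.6731 \cdot 10^{-5}$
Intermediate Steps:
$p = 85$ ($p = 83 + 2 = 85$)
$P{\left(o \right)} = 85 + 2 o^{2}$ ($P{\left(o \right)} = \left(o^{2} + o o\right) + 85 = \left(o^{2} + o^{2}\right) + 85 = 2 o^{2} + 85 = 85 + 2 o^{2}$)
$\frac{\left(-34234 + P{\left(-158 \right)}\right) \frac{1}{262 + 22418}}{-41584} = \frac{\left(-34234 + \left(85 + 2 \left(-158\right)^{2}\right)\right) \frac{1}{262 + 22418}}{-41584} = \frac{-34234 + \left(85 + 2 \cdot 24964\right)}{22680} \left(- \frac{1}{41584}\right) = \left(-34234 + \left(85 + 49928\right)\right) \frac{1}{22680} \left(- \frac{1}{41584}\right) = \left(-34234 + 50013\right) \frac{1}{22680} \left(- \frac{1}{41584}\right) = 15779 \cdot \frac{1}{22680} \left(- \frac{1}{41584}\right) = \frac{15779}{22680} \left(- \frac{1}{41584}\right) = - \frac{15779}{943125120}$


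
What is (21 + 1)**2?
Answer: 484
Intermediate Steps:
(21 + 1)**2 = 22**2 = 484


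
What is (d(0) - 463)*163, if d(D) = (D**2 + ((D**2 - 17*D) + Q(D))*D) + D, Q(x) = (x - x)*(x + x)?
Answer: -75469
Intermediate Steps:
Q(x) = 0 (Q(x) = 0*(2*x) = 0)
d(D) = D + D**2 + D*(D**2 - 17*D) (d(D) = (D**2 + ((D**2 - 17*D) + 0)*D) + D = (D**2 + (D**2 - 17*D)*D) + D = (D**2 + D*(D**2 - 17*D)) + D = D + D**2 + D*(D**2 - 17*D))
(d(0) - 463)*163 = (0*(1 + 0**2 - 16*0) - 463)*163 = (0*(1 + 0 + 0) - 463)*163 = (0*1 - 463)*163 = (0 - 463)*163 = -463*163 = -75469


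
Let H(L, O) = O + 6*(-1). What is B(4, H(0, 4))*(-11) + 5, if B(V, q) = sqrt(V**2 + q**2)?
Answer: 5 - 22*sqrt(5) ≈ -44.193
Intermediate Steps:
H(L, O) = -6 + O (H(L, O) = O - 6 = -6 + O)
B(4, H(0, 4))*(-11) + 5 = sqrt(4**2 + (-6 + 4)**2)*(-11) + 5 = sqrt(16 + (-2)**2)*(-11) + 5 = sqrt(16 + 4)*(-11) + 5 = sqrt(20)*(-11) + 5 = (2*sqrt(5))*(-11) + 5 = -22*sqrt(5) + 5 = 5 - 22*sqrt(5)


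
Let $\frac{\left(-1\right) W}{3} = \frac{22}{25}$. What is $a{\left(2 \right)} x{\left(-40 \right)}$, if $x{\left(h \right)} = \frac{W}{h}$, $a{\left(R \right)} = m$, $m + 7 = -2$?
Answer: $- \frac{297}{500} \approx -0.594$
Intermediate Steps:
$m = -9$ ($m = -7 - 2 = -9$)
$W = - \frac{66}{25}$ ($W = - 3 \cdot \frac{22}{25} = - 3 \cdot 22 \cdot \frac{1}{25} = \left(-3\right) \frac{22}{25} = - \frac{66}{25} \approx -2.64$)
$a{\left(R \right)} = -9$
$x{\left(h \right)} = - \frac{66}{25 h}$
$a{\left(2 \right)} x{\left(-40 \right)} = - 9 \left(- \frac{66}{25 \left(-40\right)}\right) = - 9 \left(\left(- \frac{66}{25}\right) \left(- \frac{1}{40}\right)\right) = \left(-9\right) \frac{33}{500} = - \frac{297}{500}$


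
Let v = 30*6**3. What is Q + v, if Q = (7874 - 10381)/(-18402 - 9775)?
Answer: 182589467/28177 ≈ 6480.1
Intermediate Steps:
v = 6480 (v = 30*216 = 6480)
Q = 2507/28177 (Q = -2507/(-28177) = -2507*(-1/28177) = 2507/28177 ≈ 0.088973)
Q + v = 2507/28177 + 6480 = 182589467/28177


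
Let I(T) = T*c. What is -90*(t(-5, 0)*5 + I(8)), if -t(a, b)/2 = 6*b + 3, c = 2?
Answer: 1260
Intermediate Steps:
t(a, b) = -6 - 12*b (t(a, b) = -2*(6*b + 3) = -2*(3 + 6*b) = -6 - 12*b)
I(T) = 2*T (I(T) = T*2 = 2*T)
-90*(t(-5, 0)*5 + I(8)) = -90*((-6 - 12*0)*5 + 2*8) = -90*((-6 + 0)*5 + 16) = -90*(-6*5 + 16) = -90*(-30 + 16) = -90*(-14) = 1260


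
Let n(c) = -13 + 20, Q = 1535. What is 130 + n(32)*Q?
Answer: 10875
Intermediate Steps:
n(c) = 7
130 + n(32)*Q = 130 + 7*1535 = 130 + 10745 = 10875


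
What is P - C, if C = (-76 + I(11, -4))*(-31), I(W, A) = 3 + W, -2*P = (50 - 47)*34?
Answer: -1973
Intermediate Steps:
P = -51 (P = -(50 - 47)*34/2 = -3*34/2 = -½*102 = -51)
C = 1922 (C = (-76 + (3 + 11))*(-31) = (-76 + 14)*(-31) = -62*(-31) = 1922)
P - C = -51 - 1*1922 = -51 - 1922 = -1973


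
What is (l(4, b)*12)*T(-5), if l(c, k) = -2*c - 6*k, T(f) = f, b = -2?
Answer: -240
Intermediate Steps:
l(c, k) = -6*k - 2*c
(l(4, b)*12)*T(-5) = ((-6*(-2) - 2*4)*12)*(-5) = ((12 - 8)*12)*(-5) = (4*12)*(-5) = 48*(-5) = -240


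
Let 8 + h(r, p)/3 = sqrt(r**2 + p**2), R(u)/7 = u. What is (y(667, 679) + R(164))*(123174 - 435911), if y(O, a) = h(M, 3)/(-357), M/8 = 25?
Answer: -42726128940/119 + 312737*sqrt(40009)/119 ≈ -3.5852e+8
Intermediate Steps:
M = 200 (M = 8*25 = 200)
R(u) = 7*u
h(r, p) = -24 + 3*sqrt(p**2 + r**2) (h(r, p) = -24 + 3*sqrt(r**2 + p**2) = -24 + 3*sqrt(p**2 + r**2))
y(O, a) = 8/119 - sqrt(40009)/119 (y(O, a) = (-24 + 3*sqrt(3**2 + 200**2))/(-357) = (-24 + 3*sqrt(9 + 40000))*(-1/357) = (-24 + 3*sqrt(40009))*(-1/357) = 8/119 - sqrt(40009)/119)
(y(667, 679) + R(164))*(123174 - 435911) = ((8/119 - sqrt(40009)/119) + 7*164)*(123174 - 435911) = ((8/119 - sqrt(40009)/119) + 1148)*(-312737) = (136620/119 - sqrt(40009)/119)*(-312737) = -42726128940/119 + 312737*sqrt(40009)/119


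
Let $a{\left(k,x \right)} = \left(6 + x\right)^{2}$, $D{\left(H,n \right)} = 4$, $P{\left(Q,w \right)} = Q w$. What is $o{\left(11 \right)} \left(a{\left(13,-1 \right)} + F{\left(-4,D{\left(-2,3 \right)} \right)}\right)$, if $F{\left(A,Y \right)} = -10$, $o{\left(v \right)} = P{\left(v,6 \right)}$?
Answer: $990$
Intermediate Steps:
$o{\left(v \right)} = 6 v$ ($o{\left(v \right)} = v 6 = 6 v$)
$o{\left(11 \right)} \left(a{\left(13,-1 \right)} + F{\left(-4,D{\left(-2,3 \right)} \right)}\right) = 6 \cdot 11 \left(\left(6 - 1\right)^{2} - 10\right) = 66 \left(5^{2} - 10\right) = 66 \left(25 - 10\right) = 66 \cdot 15 = 990$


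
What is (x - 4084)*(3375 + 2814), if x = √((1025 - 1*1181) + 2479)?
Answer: -25275876 + 6189*√2323 ≈ -2.4978e+7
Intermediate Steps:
x = √2323 (x = √((1025 - 1181) + 2479) = √(-156 + 2479) = √2323 ≈ 48.198)
(x - 4084)*(3375 + 2814) = (√2323 - 4084)*(3375 + 2814) = (-4084 + √2323)*6189 = -25275876 + 6189*√2323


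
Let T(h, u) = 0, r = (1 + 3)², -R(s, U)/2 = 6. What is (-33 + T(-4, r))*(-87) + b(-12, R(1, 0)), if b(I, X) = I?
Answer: 2859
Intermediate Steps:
R(s, U) = -12 (R(s, U) = -2*6 = -12)
r = 16 (r = 4² = 16)
(-33 + T(-4, r))*(-87) + b(-12, R(1, 0)) = (-33 + 0)*(-87) - 12 = -33*(-87) - 12 = 2871 - 12 = 2859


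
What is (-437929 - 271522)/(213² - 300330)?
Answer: 709451/254961 ≈ 2.7826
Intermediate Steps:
(-437929 - 271522)/(213² - 300330) = -709451/(45369 - 300330) = -709451/(-254961) = -709451*(-1/254961) = 709451/254961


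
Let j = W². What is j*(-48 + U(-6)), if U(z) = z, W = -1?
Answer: -54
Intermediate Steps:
j = 1 (j = (-1)² = 1)
j*(-48 + U(-6)) = 1*(-48 - 6) = 1*(-54) = -54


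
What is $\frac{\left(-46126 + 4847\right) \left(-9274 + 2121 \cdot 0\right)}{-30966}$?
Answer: $- \frac{191410723}{15483} \approx -12363.0$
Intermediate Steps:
$\frac{\left(-46126 + 4847\right) \left(-9274 + 2121 \cdot 0\right)}{-30966} = - 41279 \left(-9274 + 0\right) \left(- \frac{1}{30966}\right) = \left(-41279\right) \left(-9274\right) \left(- \frac{1}{30966}\right) = 382821446 \left(- \frac{1}{30966}\right) = - \frac{191410723}{15483}$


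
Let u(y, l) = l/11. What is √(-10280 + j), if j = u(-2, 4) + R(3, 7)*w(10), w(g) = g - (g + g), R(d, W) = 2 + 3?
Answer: I*√1249886/11 ≈ 101.63*I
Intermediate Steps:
R(d, W) = 5
u(y, l) = l/11 (u(y, l) = l*(1/11) = l/11)
w(g) = -g (w(g) = g - 2*g = -g)
j = -546/11 (j = (1/11)*4 + 5*(-1*10) = 4/11 + 5*(-10) = 4/11 - 50 = -546/11 ≈ -49.636)
√(-10280 + j) = √(-10280 - 546/11) = √(-113626/11) = I*√1249886/11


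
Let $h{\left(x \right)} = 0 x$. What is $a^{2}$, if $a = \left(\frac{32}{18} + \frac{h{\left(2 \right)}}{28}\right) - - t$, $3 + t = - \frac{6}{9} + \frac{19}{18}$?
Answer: $\frac{25}{36} \approx 0.69444$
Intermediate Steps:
$h{\left(x \right)} = 0$
$t = - \frac{47}{18}$ ($t = -3 + \left(- \frac{6}{9} + \frac{19}{18}\right) = -3 + \left(\left(-6\right) \frac{1}{9} + 19 \cdot \frac{1}{18}\right) = -3 + \left(- \frac{2}{3} + \frac{19}{18}\right) = -3 + \frac{7}{18} = - \frac{47}{18} \approx -2.6111$)
$a = - \frac{5}{6}$ ($a = \left(\frac{32}{18} + \frac{0}{28}\right) - \left(-1\right) \left(- \frac{47}{18}\right) = \left(32 \cdot \frac{1}{18} + 0 \cdot \frac{1}{28}\right) - \frac{47}{18} = \left(\frac{16}{9} + 0\right) - \frac{47}{18} = \frac{16}{9} - \frac{47}{18} = - \frac{5}{6} \approx -0.83333$)
$a^{2} = \left(- \frac{5}{6}\right)^{2} = \frac{25}{36}$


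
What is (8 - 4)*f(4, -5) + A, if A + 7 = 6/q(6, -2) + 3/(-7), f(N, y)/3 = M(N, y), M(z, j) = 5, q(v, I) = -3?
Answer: 354/7 ≈ 50.571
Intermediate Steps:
f(N, y) = 15 (f(N, y) = 3*5 = 15)
A = -66/7 (A = -7 + (6/(-3) + 3/(-7)) = -7 + (6*(-⅓) + 3*(-⅐)) = -7 + (-2 - 3/7) = -7 - 17/7 = -66/7 ≈ -9.4286)
(8 - 4)*f(4, -5) + A = (8 - 4)*15 - 66/7 = 4*15 - 66/7 = 60 - 66/7 = 354/7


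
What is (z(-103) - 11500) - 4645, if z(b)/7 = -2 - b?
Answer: -15438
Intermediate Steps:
z(b) = -14 - 7*b (z(b) = 7*(-2 - b) = -14 - 7*b)
(z(-103) - 11500) - 4645 = ((-14 - 7*(-103)) - 11500) - 4645 = ((-14 + 721) - 11500) - 4645 = (707 - 11500) - 4645 = -10793 - 4645 = -15438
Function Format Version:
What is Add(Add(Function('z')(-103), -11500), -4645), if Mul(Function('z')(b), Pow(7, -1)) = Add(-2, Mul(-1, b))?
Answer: -15438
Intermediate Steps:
Function('z')(b) = Add(-14, Mul(-7, b)) (Function('z')(b) = Mul(7, Add(-2, Mul(-1, b))) = Add(-14, Mul(-7, b)))
Add(Add(Function('z')(-103), -11500), -4645) = Add(Add(Add(-14, Mul(-7, -103)), -11500), -4645) = Add(Add(Add(-14, 721), -11500), -4645) = Add(Add(707, -11500), -4645) = Add(-10793, -4645) = -15438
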